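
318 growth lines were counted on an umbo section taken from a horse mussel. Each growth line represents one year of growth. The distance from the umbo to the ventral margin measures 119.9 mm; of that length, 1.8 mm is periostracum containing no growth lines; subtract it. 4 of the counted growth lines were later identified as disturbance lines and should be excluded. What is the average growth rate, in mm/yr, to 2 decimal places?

0.38 mm/yr

After corrections the count is 318 − 4 = 314 growth lines.
The growth record spans 119.9 − 1.8 = 118.1 mm.
Mean rate = 118.1 mm / 314 years ≈ 0.38 mm/yr.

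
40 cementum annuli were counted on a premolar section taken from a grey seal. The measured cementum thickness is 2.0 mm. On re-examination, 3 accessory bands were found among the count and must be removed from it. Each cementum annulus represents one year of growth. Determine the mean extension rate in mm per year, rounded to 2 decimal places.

Adjusted count: 40 − 3 = 37 cementum annuli.
2.0 mm over 37 years gives 2.0 / 37 ≈ 0.05 mm per year.

0.05 mm per year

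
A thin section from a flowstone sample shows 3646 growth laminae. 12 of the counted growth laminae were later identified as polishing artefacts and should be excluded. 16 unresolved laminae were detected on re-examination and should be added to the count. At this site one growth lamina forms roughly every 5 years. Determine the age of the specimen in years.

True growth lamina count = 3646 − 12 + 16 = 3650.
Multiplying by 5 years per growth lamina: 3650 × 5 = 18250 years.

18250 years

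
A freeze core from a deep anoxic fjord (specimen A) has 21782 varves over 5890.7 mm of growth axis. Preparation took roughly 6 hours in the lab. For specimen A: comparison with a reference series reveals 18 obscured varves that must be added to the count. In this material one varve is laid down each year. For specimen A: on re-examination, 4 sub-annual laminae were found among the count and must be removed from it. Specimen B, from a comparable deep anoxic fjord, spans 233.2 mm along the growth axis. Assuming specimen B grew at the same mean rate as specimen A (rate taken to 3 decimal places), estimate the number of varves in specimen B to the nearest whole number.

864 varves

Specimen A: after corrections the count is 21782 − 4 + 18 = 21796 varves.
A: 5890.7 mm over 21796 years gives 5890.7 / 21796 ≈ 0.270 mm/yr.
Specimen B: 233.2 mm / 0.270 mm per year = 863.70 years ≈ 864 varves.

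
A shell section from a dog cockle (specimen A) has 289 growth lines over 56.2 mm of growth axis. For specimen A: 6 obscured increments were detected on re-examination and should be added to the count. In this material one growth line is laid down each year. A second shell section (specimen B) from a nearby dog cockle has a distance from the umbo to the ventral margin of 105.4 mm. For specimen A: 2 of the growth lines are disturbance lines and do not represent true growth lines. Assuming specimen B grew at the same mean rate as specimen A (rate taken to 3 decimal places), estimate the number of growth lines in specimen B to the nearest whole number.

Specimen A: adjusted count: 289 − 2 + 6 = 293 growth lines.
A: Mean rate = 56.2 mm / 293 years ≈ 0.192 mm/year.
B spans 105.4 / 0.192 = 548.96 years ≈ 549 growth lines.

549 growth lines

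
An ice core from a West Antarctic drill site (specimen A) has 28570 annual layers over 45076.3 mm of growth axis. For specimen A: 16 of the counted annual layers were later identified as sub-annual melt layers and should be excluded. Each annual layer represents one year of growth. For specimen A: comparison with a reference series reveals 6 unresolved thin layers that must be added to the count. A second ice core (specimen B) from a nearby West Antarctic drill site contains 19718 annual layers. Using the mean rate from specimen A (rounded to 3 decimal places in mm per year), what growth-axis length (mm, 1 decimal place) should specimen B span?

Specimen A: adjusted count: 28570 − 16 + 6 = 28560 annual layers.
A: Mean rate = 45076.3 mm / 28560 years ≈ 1.578 mm/yr.
For B, 1.578 mm/year × 19718 years = 31115.0 mm.

31115.0 mm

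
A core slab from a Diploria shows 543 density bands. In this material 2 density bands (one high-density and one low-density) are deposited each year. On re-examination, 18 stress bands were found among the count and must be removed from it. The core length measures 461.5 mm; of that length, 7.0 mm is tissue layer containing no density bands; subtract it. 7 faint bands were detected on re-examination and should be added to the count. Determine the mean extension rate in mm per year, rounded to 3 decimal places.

1.709 mm per year

Adjusted count: 543 − 18 + 7 = 532 density bands.
With 2 density bands per year, 532 / 2 = 266 years.
Removing the 7.0 mm offcut leaves 461.5 − 7.0 = 454.5 mm.
Extension rate ≈ 454.5 / 266 = 1.709 mm per year.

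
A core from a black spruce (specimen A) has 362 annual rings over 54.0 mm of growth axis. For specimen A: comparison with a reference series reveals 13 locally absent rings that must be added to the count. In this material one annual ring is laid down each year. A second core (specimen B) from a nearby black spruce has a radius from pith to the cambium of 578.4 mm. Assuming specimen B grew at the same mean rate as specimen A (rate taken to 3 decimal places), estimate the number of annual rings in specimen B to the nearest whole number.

Specimen A: true annual ring count = 362 + 13 = 375.
A: 54.0 mm over 375 years gives 54.0 / 375 ≈ 0.144 mm per year.
Specimen B: 578.4 mm / 0.144 mm per year = 4016.67 years ≈ 4017 annual rings.

4017 annual rings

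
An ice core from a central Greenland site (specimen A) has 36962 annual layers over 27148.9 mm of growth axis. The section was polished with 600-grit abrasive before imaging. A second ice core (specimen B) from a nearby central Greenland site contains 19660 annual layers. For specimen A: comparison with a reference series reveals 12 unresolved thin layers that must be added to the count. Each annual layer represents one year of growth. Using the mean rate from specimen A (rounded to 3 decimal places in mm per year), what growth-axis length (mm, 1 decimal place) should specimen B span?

14430.4 mm

Specimen A: adjusted count: 36962 + 12 = 36974 annual layers.
A: Extension rate ≈ 27148.9 / 36974 = 0.734 mm per year.
For B, 0.734 mm/year × 19660 years = 14430.4 mm.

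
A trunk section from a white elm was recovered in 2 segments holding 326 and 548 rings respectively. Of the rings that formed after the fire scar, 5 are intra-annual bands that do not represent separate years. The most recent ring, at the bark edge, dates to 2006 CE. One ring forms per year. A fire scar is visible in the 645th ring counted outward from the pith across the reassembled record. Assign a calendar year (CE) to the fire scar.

1782 CE

Total rings = 326 + 548 = 874.
The fire scar sits at ring 645 from the pith, so 874 − 645 = 229 rings formed after it.
229 − 5 false = 224 true rings after the fire scar.
The ring at the bark edge is 2006 CE, so the fire scar dates to 2006 − 224 = 1782 CE.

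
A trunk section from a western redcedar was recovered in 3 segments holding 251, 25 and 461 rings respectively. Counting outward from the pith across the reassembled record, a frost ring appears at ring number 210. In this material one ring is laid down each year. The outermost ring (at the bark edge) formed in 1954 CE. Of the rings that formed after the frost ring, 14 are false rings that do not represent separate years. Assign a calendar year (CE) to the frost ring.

Total rings = 251 + 25 + 461 = 737.
Between ring 210 and the bark edge there are 737 − 210 = 527 rings.
Removing the 14 false rings leaves 527 − 14 = 513 true rings beyond the frost ring.
Counting back 513 years from 1954 CE places the frost ring in 1954 − 513 = 1441 CE.

1441 CE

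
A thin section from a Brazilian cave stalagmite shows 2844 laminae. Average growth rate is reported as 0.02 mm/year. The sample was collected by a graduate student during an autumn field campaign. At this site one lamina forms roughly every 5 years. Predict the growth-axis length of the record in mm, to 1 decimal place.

At 5 years per lamina, 2844 × 5 = 14220 years.
Predicted length = 0.02 mm/year × 14220 years = 284.4 mm.

284.4 mm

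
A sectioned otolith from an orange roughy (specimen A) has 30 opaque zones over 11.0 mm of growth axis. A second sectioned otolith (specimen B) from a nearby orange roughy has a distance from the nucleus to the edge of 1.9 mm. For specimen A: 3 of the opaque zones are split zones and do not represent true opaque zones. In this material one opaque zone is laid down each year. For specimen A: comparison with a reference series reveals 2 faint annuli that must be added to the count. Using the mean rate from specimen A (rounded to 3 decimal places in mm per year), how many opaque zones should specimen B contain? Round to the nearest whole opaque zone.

5 opaque zones

Specimen A: after corrections the count is 30 − 3 + 2 = 29 opaque zones.
A: 11.0 mm over 29 years gives 11.0 / 29 ≈ 0.379 mm per year.
Specimen B: 1.9 mm / 0.379 mm per year = 5.01 years ≈ 5 opaque zones.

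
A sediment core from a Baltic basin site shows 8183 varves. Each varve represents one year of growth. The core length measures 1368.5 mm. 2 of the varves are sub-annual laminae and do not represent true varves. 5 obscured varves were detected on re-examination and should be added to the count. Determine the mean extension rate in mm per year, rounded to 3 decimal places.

True varve count = 8183 − 2 + 5 = 8186.
Extension rate ≈ 1368.5 / 8186 = 0.167 mm per year.

0.167 mm per year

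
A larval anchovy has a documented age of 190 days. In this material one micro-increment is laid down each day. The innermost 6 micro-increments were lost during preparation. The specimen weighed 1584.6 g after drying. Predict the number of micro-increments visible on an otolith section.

184 micro-increments

One micro-increment per day gives 190 micro-increments over 190 days.
Less the 6 uncaptured micro-increments: 190 − 6 = 184.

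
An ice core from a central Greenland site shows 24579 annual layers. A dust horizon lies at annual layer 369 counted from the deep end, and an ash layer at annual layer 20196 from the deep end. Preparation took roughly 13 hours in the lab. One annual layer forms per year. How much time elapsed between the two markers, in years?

19827 yr

Separation: 20196 − 369 = 19827 annual layers.
That is 19827 years at one annual layer per year.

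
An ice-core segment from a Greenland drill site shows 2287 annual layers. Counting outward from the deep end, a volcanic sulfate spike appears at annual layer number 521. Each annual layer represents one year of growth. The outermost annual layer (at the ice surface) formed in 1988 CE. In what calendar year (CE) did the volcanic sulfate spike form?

The volcanic sulfate spike sits at annual layer 521 from the deep end, so 2287 − 521 = 1766 annual layers formed after it.
1988 − 1766 = 222 CE.

222 CE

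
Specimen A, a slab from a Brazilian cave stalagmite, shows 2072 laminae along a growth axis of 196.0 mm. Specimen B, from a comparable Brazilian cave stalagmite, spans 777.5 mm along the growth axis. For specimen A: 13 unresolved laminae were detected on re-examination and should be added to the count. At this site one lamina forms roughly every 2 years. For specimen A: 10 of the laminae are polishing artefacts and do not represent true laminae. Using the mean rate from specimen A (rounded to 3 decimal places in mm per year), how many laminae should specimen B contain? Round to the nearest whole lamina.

Specimen A: correcting the raw count gives 2072 − 10 + 13 = 2075 true laminae.
Specimen A: multiplying by 2 years per lamina: 2075 × 2 = 4150 years.
A: Extension rate ≈ 196.0 / 4150 = 0.047 mm/yr.
Specimen B: 777.5 mm / 0.047 mm per year = 16542.55 years; at 2 years per lamina that is 16542.55 / 2 ≈ 8271 laminae.

8271 laminae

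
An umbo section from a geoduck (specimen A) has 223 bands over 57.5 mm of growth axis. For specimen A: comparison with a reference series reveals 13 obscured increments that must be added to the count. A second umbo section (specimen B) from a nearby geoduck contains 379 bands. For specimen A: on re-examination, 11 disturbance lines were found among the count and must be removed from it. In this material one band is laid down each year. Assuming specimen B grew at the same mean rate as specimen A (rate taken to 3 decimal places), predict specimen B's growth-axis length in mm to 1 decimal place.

97.0 mm

Specimen A: correcting the raw count gives 223 − 11 + 13 = 225 true bands.
A: 57.5 mm over 225 years gives 57.5 / 225 ≈ 0.256 mm per year.
For B, 0.256 mm/year × 379 years = 97.0 mm.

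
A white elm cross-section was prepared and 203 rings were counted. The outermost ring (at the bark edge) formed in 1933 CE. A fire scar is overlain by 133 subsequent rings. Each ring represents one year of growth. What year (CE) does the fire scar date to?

1800 CE

133 rings post-date the fire scar.
The ring at the bark edge is 1933 CE, so the fire scar dates to 1933 − 133 = 1800 CE.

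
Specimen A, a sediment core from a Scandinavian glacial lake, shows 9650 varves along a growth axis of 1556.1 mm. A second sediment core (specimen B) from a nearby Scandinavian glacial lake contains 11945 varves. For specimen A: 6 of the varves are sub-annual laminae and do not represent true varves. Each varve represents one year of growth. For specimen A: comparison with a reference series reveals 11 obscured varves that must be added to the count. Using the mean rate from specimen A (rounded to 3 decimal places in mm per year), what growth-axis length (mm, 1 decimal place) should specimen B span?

Specimen A: correcting the raw count gives 9650 − 6 + 11 = 9655 true varves.
A: 1556.1 mm over 9655 years gives 1556.1 / 9655 ≈ 0.161 mm/year.
Length of B = 0.161 × 11945 = 1923.1 mm.

1923.1 mm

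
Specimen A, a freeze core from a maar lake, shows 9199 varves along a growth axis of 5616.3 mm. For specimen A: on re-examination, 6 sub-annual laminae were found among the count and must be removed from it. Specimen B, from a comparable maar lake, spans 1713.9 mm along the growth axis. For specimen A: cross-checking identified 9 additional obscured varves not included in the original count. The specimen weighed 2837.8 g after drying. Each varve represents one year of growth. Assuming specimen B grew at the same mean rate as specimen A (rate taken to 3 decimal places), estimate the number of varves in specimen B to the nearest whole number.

Specimen A: correcting the raw count gives 9199 − 6 + 9 = 9202 true varves.
A: 5616.3 mm over 9202 years gives 5616.3 / 9202 ≈ 0.610 mm per year.
For B, 1713.9 / 0.610 = 2809.67 years ≈ 2810 varves.

2810 varves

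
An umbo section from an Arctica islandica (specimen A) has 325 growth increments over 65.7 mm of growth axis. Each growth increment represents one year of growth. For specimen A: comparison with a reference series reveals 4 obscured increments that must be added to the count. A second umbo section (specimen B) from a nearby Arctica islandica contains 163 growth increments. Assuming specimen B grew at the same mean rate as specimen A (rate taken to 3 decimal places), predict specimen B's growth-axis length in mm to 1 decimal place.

32.6 mm

Specimen A: adjusted count: 325 + 4 = 329 growth increments.
A: Extension rate ≈ 65.7 / 329 = 0.200 mm/year.
B's length ≈ 0.200 × 163 = 32.6 mm.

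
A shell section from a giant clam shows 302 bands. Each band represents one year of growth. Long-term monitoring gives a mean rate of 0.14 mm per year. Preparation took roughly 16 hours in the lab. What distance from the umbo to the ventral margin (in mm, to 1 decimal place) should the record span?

42.3 mm

302 years of growth are recorded.
Length ≈ 0.14 × 302 = 42.3 mm.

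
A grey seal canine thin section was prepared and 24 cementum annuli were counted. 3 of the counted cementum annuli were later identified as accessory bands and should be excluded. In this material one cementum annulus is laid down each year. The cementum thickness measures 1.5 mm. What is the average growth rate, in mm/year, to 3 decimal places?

True cementum annulus count = 24 − 3 = 21.
Extension rate ≈ 1.5 / 21 = 0.071 mm/year.

0.071 mm/year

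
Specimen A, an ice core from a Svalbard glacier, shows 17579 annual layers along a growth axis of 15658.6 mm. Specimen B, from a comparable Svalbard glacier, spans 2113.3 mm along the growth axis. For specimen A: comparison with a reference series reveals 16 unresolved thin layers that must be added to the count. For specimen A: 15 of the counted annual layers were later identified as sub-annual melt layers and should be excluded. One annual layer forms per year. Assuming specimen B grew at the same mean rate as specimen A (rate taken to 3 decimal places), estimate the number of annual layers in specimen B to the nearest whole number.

2372 annual layers

Specimen A: adjusted count: 17579 − 15 + 16 = 17580 annual layers.
A: 15658.6 mm over 17580 years gives 15658.6 / 17580 ≈ 0.891 mm/year.
B spans 2113.3 / 0.891 = 2371.83 years ≈ 2372 annual layers.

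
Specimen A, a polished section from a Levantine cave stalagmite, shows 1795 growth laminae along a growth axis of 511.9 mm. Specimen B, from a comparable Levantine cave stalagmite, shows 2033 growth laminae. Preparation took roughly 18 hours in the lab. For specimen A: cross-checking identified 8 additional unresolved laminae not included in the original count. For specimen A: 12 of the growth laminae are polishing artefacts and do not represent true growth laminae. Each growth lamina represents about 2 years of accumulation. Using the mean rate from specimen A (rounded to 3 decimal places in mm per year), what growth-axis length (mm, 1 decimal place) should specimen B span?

Specimen A: after corrections the count is 1795 − 12 + 8 = 1791 growth laminae.
Specimen A: multiplying by 2 years per growth lamina: 1791 × 2 = 3582 years.
A: Mean rate = 511.9 mm / 3582 years ≈ 0.143 mm/year.
Specimen B: at 2 years per growth lamina, 2033 × 2 = 4066 years. For B, 0.143 mm/year × 4066 years = 581.4 mm.

581.4 mm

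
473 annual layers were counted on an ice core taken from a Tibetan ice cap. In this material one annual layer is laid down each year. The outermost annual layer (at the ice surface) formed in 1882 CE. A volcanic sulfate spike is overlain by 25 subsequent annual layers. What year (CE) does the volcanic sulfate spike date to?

There are 25 annual layers younger than the volcanic sulfate spike.
The annual layer at the ice surface is 1882 CE, so the volcanic sulfate spike dates to 1882 − 25 = 1857 CE.

1857 CE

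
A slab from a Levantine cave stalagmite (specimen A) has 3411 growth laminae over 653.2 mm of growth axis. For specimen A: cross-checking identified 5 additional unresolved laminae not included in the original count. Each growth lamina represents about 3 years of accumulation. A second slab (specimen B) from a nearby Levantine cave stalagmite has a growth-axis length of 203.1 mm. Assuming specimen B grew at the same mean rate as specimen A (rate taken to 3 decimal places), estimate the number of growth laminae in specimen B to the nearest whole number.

1058 growth laminae

Specimen A: after corrections the count is 3411 + 5 = 3416 growth laminae.
Specimen A: 3416 growth laminae at 3 years each span 3416 × 3 = 10248 years.
A: Mean rate = 653.2 mm / 10248 years ≈ 0.064 mm/yr.
B spans 203.1 / 0.064 = 3173.44 years; at 3 years per growth lamina that is 3173.44 / 3 ≈ 1058 growth laminae.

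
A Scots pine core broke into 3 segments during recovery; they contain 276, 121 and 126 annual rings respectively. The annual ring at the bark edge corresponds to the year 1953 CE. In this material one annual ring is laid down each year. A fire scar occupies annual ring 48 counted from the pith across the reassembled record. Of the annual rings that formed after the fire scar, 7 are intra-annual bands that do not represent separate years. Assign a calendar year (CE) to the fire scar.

Total annual rings = 276 + 121 + 126 = 523.
The fire scar sits at annual ring 48 from the pith, so 523 − 48 = 475 annual rings formed after it.
Excluding 7 false annual rings: 475 − 7 = 468.
Counting back 468 years from 1953 CE places the fire scar in 1953 − 468 = 1485 CE.

1485 CE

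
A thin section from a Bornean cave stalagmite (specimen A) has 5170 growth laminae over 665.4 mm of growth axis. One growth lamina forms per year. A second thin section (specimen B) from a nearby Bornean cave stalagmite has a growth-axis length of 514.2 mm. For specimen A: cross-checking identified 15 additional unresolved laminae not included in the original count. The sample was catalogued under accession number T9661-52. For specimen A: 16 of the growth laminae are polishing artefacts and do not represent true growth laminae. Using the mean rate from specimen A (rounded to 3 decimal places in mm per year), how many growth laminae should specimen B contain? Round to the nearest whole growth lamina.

3986 growth laminae

Specimen A: true growth lamina count = 5170 − 16 + 15 = 5169.
A: 665.4 mm over 5169 years gives 665.4 / 5169 ≈ 0.129 mm/yr.
For B, 514.2 / 0.129 = 3986.05 years ≈ 3986 growth laminae.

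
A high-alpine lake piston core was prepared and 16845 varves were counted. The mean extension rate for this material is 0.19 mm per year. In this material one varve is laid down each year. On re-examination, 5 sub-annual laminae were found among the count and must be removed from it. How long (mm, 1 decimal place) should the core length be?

True varve count = 16845 − 5 = 16840.
Length ≈ 0.19 × 16840 = 3199.6 mm.

3199.6 mm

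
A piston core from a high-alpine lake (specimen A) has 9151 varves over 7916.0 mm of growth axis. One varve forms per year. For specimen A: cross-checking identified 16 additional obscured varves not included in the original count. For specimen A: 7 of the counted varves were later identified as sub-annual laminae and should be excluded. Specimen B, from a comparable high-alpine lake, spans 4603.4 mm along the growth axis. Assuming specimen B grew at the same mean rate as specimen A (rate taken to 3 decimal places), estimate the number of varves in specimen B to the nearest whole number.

5328 varves

Specimen A: true varve count = 9151 − 7 + 16 = 9160.
A: 7916.0 mm over 9160 years gives 7916.0 / 9160 ≈ 0.864 mm/year.
Specimen B: 4603.4 mm / 0.864 mm per year = 5328.01 years ≈ 5328 varves.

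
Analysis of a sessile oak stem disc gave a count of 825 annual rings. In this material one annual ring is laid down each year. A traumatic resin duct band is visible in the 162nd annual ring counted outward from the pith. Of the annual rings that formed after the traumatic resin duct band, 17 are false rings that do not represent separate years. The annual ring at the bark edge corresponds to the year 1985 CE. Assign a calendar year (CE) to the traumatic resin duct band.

1339 CE

Between annual ring 162 and the bark edge there are 825 − 162 = 663 annual rings.
Excluding 17 false annual rings: 663 − 17 = 646.
1985 − 646 = 1339 CE.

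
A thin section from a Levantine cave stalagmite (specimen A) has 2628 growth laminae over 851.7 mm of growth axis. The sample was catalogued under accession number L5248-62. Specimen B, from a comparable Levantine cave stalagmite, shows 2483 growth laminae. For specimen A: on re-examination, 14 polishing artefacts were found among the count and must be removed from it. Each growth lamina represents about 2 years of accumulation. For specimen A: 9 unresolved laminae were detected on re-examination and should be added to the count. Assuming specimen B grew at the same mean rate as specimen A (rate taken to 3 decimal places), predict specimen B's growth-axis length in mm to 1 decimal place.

Specimen A: correcting the raw count gives 2628 − 14 + 9 = 2623 true growth laminae.
Specimen A: 2623 growth laminae at 2 years each span 2623 × 2 = 5246 years.
A: Extension rate ≈ 851.7 / 5246 = 0.162 mm per year.
Specimen B: 2483 growth laminae at 2 years each span 2483 × 2 = 4966 years. For B, 0.162 mm/year × 4966 years = 804.5 mm.

804.5 mm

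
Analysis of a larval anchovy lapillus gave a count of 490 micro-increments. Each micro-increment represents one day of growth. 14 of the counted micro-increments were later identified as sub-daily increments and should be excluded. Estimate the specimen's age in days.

True micro-increment count = 490 − 14 = 476.
One micro-increment per day makes the duration 476 days.

476 days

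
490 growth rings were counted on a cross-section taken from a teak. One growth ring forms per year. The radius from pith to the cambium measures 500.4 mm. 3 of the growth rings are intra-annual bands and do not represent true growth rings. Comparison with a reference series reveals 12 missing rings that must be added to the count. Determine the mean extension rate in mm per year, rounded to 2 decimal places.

1.00 mm per year

True growth ring count = 490 − 3 + 12 = 499.
500.4 mm over 499 years gives 500.4 / 499 ≈ 1.00 mm per year.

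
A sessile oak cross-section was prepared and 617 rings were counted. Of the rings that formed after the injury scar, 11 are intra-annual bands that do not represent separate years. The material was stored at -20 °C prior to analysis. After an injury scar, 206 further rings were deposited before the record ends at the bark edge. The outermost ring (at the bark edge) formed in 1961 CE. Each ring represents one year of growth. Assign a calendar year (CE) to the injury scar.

1766 CE

206 rings formed after the injury scar.
206 − 11 false = 195 true rings after the injury scar.
Counting back 195 years from 1961 CE places the injury scar in 1961 − 195 = 1766 CE.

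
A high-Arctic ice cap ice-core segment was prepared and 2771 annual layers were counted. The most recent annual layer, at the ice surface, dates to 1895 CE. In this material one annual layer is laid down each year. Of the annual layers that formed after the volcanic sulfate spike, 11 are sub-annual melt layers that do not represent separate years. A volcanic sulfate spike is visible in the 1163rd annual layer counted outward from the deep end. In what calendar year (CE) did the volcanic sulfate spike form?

2771 − 1163 = 1608 annual layers lie beyond the volcanic sulfate spike toward the ice surface.
1608 − 11 false = 1597 true annual layers after the volcanic sulfate spike.
1895 − 1597 = 298 CE.

298 CE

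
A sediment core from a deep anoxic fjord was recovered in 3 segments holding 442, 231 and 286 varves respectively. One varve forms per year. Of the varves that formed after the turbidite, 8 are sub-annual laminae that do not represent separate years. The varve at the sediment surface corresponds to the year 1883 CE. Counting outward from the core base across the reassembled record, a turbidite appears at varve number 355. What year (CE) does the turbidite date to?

Total varves = 442 + 231 + 286 = 959.
The turbidite sits at varve 355 from the core base, so 959 − 355 = 604 varves formed after it.
Excluding 8 false varves: 604 − 8 = 596.
The varve at the sediment surface is 1883 CE, so the turbidite dates to 1883 − 596 = 1287 CE.

1287 CE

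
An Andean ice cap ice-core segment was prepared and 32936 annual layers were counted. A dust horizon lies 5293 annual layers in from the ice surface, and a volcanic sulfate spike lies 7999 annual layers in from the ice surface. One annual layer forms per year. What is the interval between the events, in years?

Separation: 7999 − 5293 = 2706 annual layers.
That is 2706 years at one annual layer per year.

2706 years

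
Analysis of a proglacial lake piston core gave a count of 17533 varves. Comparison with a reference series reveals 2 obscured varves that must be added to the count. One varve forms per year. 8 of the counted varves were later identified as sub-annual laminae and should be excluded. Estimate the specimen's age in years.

Correcting the raw count gives 17533 − 8 + 2 = 17527 true varves.
One varve per year makes the duration 17527 years.

17527 years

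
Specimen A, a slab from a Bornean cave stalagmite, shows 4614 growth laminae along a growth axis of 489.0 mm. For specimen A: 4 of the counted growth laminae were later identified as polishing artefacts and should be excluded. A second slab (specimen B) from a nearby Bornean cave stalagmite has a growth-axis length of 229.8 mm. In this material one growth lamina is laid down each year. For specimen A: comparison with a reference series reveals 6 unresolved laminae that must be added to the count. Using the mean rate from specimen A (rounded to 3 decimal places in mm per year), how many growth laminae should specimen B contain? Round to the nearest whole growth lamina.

Specimen A: correcting the raw count gives 4614 − 4 + 6 = 4616 true growth laminae.
A: 489.0 mm over 4616 years gives 489.0 / 4616 ≈ 0.106 mm/yr.
B spans 229.8 / 0.106 = 2167.92 years ≈ 2168 growth laminae.

2168 growth laminae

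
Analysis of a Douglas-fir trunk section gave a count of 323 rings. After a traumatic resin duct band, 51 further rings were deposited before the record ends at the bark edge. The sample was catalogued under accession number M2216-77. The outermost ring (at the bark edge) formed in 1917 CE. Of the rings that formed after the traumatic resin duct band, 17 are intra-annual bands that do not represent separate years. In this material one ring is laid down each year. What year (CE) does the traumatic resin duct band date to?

1883 CE

51 rings post-date the traumatic resin duct band.
Removing the 17 false rings leaves 51 − 17 = 34 true rings beyond the traumatic resin duct band.
1917 − 34 = 1883 CE.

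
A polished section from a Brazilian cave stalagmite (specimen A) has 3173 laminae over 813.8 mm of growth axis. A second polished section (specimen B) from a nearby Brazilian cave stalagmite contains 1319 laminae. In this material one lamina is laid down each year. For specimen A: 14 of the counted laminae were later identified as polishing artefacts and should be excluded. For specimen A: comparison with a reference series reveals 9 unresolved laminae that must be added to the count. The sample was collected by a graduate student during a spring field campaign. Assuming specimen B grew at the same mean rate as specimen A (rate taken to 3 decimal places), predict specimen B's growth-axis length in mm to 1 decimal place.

339.0 mm

Specimen A: adjusted count: 3173 − 14 + 9 = 3168 laminae.
A: Extension rate ≈ 813.8 / 3168 = 0.257 mm/yr.
Length of B = 0.257 × 1319 = 339.0 mm.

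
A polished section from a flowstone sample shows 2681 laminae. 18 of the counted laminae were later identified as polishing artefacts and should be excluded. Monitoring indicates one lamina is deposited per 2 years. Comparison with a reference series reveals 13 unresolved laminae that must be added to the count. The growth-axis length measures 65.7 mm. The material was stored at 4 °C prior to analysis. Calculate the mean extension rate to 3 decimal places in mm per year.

0.012 mm per year

After corrections the count is 2681 − 18 + 13 = 2676 laminae.
At 2 years per lamina, 2676 × 2 = 5352 years.
Mean rate = 65.7 mm / 5352 years ≈ 0.012 mm per year.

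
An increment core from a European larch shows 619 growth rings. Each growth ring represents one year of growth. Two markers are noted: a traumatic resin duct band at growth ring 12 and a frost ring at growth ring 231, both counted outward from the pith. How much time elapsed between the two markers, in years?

The two markers are separated by 231 − 12 = 219 growth rings.
At one growth ring per year, 219 years elapsed between them.

219 yr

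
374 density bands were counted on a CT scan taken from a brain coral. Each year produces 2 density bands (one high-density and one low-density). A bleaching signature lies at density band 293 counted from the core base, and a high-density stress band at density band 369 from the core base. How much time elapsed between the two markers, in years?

38 years

The two markers are separated by 369 − 293 = 76 density bands.
76 density bands at 2 per year is 76 / 2 = 38 years.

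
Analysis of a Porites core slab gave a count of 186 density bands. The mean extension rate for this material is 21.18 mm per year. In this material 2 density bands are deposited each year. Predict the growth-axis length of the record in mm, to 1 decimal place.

186 density bands at 2 per year is 186 / 2 = 93 years.
Predicted length = 21.18 mm/year × 93 years = 1969.7 mm.

1969.7 mm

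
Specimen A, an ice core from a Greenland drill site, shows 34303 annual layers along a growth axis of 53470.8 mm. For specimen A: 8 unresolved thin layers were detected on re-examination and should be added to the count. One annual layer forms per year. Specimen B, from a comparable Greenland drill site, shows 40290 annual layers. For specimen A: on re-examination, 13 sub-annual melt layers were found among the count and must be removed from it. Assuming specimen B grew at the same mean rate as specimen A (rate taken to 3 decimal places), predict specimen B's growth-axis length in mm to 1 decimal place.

Specimen A: correcting the raw count gives 34303 − 13 + 8 = 34298 true annual layers.
A: Extension rate ≈ 53470.8 / 34298 = 1.559 mm/yr.
B's length ≈ 1.559 × 40290 = 62812.1 mm.

62812.1 mm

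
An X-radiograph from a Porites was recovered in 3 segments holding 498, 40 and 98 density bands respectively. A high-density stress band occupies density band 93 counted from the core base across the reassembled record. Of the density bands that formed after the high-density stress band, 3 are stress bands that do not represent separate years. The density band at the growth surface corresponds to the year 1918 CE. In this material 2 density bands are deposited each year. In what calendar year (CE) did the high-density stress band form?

1648 CE

Total density bands = 498 + 40 + 98 = 636.
Between density band 93 and the growth surface there are 636 − 93 = 543 density bands.
Excluding 3 false density bands: 543 − 3 = 540.
With 2 density bands per year, 540 / 2 = 270 years.
Counting back 270 years from 1918 CE places the high-density stress band in 1918 − 270 = 1648 CE.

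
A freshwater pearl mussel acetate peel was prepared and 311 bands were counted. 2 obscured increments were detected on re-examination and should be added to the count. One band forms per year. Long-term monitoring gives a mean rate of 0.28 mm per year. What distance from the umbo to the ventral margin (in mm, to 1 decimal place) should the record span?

87.6 mm

True band count = 311 + 2 = 313.
Length ≈ 0.28 × 313 = 87.6 mm.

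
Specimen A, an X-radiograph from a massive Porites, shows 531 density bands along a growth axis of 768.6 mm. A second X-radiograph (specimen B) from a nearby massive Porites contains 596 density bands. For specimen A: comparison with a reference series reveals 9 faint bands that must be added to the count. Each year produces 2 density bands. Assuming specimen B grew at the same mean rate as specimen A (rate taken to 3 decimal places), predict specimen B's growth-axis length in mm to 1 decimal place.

848.4 mm

Specimen A: adjusted count: 531 + 9 = 540 density bands.
Specimen A: with 2 density bands per year, 540 / 2 = 270 years.
A: Mean rate = 768.6 mm / 270 years ≈ 2.847 mm per year.
Specimen B: dividing by 2 density bands per year: 596 / 2 = 298 years. For B, 2.847 mm/year × 298 years = 848.4 mm.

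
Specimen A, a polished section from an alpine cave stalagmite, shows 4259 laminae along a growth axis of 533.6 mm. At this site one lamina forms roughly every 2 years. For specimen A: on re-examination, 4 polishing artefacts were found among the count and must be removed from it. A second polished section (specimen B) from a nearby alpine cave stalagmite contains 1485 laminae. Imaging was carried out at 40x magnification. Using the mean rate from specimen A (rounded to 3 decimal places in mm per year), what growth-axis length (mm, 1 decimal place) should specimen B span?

Specimen A: adjusted count: 4259 − 4 = 4255 laminae.
Specimen A: at 2 years per lamina, 4255 × 2 = 8510 years.
A: Extension rate ≈ 533.6 / 8510 = 0.063 mm per year.
Specimen B: 1485 laminae at 2 years each span 1485 × 2 = 2970 years. Length of B = 0.063 × 2970 = 187.1 mm.

187.1 mm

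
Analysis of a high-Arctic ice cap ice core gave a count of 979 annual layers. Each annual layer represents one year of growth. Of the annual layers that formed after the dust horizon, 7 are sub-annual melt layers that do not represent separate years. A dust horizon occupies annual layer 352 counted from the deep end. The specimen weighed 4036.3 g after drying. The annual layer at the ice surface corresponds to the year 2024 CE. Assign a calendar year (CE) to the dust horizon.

The dust horizon sits at annual layer 352 from the deep end, so 979 − 352 = 627 annual layers formed after it.
627 − 7 false = 620 true annual layers after the dust horizon.
The annual layer at the ice surface is 2024 CE, so the dust horizon dates to 2024 − 620 = 1404 CE.

1404 CE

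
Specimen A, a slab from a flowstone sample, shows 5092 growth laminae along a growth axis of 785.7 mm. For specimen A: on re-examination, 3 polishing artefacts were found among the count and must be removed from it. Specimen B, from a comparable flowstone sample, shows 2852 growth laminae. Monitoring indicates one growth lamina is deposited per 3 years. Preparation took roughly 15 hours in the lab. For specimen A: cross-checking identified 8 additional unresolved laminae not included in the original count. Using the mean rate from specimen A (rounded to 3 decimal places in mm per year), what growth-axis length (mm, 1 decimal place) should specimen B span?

436.4 mm

Specimen A: correcting the raw count gives 5092 − 3 + 8 = 5097 true growth laminae.
Specimen A: 5097 growth laminae at 3 years each span 5097 × 3 = 15291 years.
A: Extension rate ≈ 785.7 / 15291 = 0.051 mm/yr.
Specimen B: 2852 growth laminae at 3 years each span 2852 × 3 = 8556 years. B's length ≈ 0.051 × 8556 = 436.4 mm.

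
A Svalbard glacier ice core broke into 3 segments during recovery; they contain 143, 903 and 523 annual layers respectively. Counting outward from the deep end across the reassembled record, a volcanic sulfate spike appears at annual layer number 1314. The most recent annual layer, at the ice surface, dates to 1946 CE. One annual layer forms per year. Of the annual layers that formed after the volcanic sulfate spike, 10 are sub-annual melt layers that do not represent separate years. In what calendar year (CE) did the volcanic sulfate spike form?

1701 CE

Total annual layers = 143 + 903 + 523 = 1569.
Between annual layer 1314 and the ice surface there are 1569 − 1314 = 255 annual layers.
255 − 10 false = 245 true annual layers after the volcanic sulfate spike.
The annual layer at the ice surface is 1946 CE, so the volcanic sulfate spike dates to 1946 − 245 = 1701 CE.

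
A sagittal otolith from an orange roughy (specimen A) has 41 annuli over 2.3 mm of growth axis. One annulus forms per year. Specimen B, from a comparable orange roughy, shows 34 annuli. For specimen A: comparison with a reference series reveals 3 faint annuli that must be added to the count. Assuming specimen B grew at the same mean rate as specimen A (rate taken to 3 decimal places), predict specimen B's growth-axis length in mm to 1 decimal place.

1.8 mm

Specimen A: correcting the raw count gives 41 + 3 = 44 true annuli.
A: 2.3 mm over 44 years gives 2.3 / 44 ≈ 0.052 mm per year.
B's length ≈ 0.052 × 34 = 1.8 mm.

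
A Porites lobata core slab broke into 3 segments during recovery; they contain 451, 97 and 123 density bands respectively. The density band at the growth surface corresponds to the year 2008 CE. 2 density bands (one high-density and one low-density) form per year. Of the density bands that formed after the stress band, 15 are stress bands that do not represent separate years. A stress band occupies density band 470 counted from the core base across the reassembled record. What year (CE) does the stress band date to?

Total density bands = 451 + 97 + 123 = 671.
671 − 470 = 201 density bands lie beyond the stress band toward the growth surface.
Excluding 15 false density bands: 201 − 15 = 186.
186 density bands at 2 per year is 186 / 2 = 93 years.
The density band at the growth surface is 2008 CE, so the stress band dates to 2008 − 93 = 1915 CE.

1915 CE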